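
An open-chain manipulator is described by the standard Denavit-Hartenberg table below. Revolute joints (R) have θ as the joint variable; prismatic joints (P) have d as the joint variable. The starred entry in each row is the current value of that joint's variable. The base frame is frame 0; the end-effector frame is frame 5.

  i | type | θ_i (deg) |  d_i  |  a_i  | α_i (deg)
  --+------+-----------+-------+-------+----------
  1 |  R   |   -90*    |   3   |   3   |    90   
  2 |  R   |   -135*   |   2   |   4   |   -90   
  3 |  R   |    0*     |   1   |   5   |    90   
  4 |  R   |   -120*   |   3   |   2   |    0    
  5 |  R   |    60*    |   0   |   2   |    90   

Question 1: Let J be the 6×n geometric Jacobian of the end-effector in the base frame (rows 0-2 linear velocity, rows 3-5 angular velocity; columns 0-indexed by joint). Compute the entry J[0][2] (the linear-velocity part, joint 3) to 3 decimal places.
5.000

axis z_2 = (-0.0000,-0.7071,-0.7071); lever o_n−o_2 = (-3.0000,5.2779,-1.7932)
cross product → J_v[:, 2] = (5.0000,2.1213,-2.1213)
J_ω[:, 2] = z_2
entry J[0][2] = 5.0000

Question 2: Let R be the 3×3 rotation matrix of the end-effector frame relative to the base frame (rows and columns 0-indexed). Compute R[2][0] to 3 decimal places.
0.259

End-effector x-axis (col 0 of R) = (-0.0000,0.9659,0.2588)
R[2][0] = 0.2588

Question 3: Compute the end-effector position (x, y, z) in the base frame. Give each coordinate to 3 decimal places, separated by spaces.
after link 1: o_1 = (0.0000, -3.0000, 3.0000)
after link 2: o_2 = (-2.0000, -0.1716, 0.1716)
after link 3: o_3 = (-2.0000, 2.6569, -4.0711)
after link 4: o_4 = (-5.0000, 3.1745, -2.1392)
after link 5: o_5 = (-5.0000, 5.1063, -1.6216)

-5.000 5.106 -1.622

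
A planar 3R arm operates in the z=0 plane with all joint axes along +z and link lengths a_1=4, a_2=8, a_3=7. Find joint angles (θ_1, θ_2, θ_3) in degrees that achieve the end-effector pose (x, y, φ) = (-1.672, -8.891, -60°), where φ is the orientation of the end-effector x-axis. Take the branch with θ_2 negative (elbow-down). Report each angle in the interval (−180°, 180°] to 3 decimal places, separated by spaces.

wrist centre = target − a_3·(cos φ, sin φ) = (-5.1720, -2.8288)
cos θ_2 = (34.7518−4²−8²)/(2·4·8) = -0.7070; θ_2 = -134.9916° (elbow-down)
β = atan2(-2.8288,-5.1720) = -151.3236°; ψ = atan2(-5.6577,-1.6560) = -106.3149°
θ_1 = β − ψ = -45.0087°
θ_3 = φ − θ_1 − θ_2 = 120.0002° (wrapped to (-180°,180°])

-45.009 -134.992 120.000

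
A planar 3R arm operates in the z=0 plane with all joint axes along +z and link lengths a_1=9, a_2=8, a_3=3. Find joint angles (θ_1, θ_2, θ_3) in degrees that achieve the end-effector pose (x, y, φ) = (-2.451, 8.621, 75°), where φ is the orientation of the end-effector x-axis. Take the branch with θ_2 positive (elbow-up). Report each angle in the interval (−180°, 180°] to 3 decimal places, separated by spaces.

wrist centre = target − a_3·(cos φ, sin φ) = (-3.2275, 5.7232)
cos θ_2 = (43.1718−9²−8²)/(2·9·8) = -0.7071; θ_2 = 135.0027° (elbow-up)
β = atan2(5.7232,-3.2275) = 119.4197°; ψ = atan2(5.6566,3.3429) = 59.4182°
θ_1 = β − ψ = 60.0015°
θ_3 = φ − θ_1 − θ_2 = -120.0042° (wrapped to (-180°,180°])

60.001 135.003 -120.004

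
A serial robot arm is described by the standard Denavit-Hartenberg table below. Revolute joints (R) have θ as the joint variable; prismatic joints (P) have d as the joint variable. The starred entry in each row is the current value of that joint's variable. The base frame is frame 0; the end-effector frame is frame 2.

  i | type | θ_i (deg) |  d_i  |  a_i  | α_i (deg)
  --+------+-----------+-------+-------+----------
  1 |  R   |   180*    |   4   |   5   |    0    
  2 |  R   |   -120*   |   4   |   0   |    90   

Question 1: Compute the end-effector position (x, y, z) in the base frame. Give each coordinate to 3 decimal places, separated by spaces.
-5.000 0.000 8.000

after link 1: o_1 = (-5.0000, 0.0000, 4.0000)
after link 2: o_2 = (-5.0000, 0.0000, 8.0000)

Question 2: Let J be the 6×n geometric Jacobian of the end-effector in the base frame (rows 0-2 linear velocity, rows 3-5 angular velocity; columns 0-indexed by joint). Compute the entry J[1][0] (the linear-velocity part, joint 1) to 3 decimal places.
axis z_0 = ẑ; lever o_n−o_0 = (-5.0000,0.0000,8.0000)
cross product → J_v[:, 0] = (-0.0000,-5.0000,0.0000)
J_ω[:, 0] = z_0
entry J[1][0] = -5.0000

-5.000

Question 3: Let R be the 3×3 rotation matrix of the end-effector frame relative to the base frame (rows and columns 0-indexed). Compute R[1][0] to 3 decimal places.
0.866

End-effector x-axis (col 0 of R) = (0.5000,0.8660,0.0000)
R[1][0] = 0.8660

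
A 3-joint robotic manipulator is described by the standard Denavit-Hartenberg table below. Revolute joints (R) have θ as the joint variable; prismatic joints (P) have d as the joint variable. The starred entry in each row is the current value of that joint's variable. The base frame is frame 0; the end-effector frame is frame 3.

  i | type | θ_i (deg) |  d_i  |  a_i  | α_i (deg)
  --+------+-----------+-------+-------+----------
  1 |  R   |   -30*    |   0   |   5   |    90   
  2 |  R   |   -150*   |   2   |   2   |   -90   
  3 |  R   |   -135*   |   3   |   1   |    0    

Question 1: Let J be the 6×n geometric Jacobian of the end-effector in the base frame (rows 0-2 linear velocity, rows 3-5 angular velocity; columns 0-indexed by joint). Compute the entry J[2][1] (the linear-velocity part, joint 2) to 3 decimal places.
axis z_1 = (-0.5000,-0.8660,0.0000); lever o_n−o_1 = (-1.0242,-2.5346,-3.2445)
cross product → J_v[:, 1] = (2.8098,-1.6223,0.3803)
J_ω[:, 1] = z_1
entry J[2][1] = 0.3803

0.380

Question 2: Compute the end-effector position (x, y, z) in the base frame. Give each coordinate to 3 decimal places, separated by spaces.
after link 1: o_1 = (4.3301, -2.5000, 0.0000)
after link 2: o_2 = (1.8301, -3.3660, -1.0000)
after link 3: o_3 = (3.3059, -5.0346, -3.2445)

3.306 -5.035 -3.245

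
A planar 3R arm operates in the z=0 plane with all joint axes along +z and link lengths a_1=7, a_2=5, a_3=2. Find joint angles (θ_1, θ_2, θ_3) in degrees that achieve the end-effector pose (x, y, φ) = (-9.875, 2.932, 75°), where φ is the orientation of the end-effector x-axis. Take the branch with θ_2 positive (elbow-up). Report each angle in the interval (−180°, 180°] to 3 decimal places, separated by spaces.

150.002 59.993 -134.995

wrist centre = target − a_3·(cos φ, sin φ) = (-10.3926, 1.0001)
cos θ_2 = (109.0072−7²−5²)/(2·7·5) = 0.5001; θ_2 = 59.9932° (elbow-up)
β = atan2(1.0001,-10.3926) = 174.5030°; ψ = atan2(4.3298,9.5005) = 24.5010°
θ_1 = β − ψ = 150.0020°
θ_3 = φ − θ_1 − θ_2 = -134.9952° (wrapped to (-180°,180°])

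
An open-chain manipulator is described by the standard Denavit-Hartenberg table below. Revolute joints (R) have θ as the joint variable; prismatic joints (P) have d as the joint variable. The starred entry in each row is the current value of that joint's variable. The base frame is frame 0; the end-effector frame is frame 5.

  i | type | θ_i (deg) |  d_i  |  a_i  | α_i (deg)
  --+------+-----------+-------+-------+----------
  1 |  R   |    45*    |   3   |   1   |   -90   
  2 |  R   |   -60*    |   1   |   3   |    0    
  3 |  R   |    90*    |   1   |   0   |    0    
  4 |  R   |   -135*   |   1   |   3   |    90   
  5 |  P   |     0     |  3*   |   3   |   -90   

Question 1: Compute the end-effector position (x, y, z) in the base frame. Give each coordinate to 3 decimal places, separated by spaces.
after link 1: o_1 = (0.7071, 0.7071, 3.0000)
after link 2: o_2 = (1.0607, 2.4749, 5.5981)
after link 3: o_3 = (0.3536, 3.1820, 5.5981)
after link 4: o_4 = (-0.9026, 3.3400, 8.4959)
after link 5: o_5 = (-3.5007, 0.7420, 10.6172)

-3.501 0.742 10.617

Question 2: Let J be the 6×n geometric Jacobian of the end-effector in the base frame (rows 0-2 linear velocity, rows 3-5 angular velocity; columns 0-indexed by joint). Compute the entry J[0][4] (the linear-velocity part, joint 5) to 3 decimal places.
prismatic axis z_4 = (-0.6830,-0.6830,-0.2588)
J_v[:, 4] = z_4; J_ω[:, 4] = (0,0,0)
entry J[0][4] = -0.6830

-0.683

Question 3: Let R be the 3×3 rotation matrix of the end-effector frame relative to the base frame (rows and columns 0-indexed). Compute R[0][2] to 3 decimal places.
-0.707

End-effector z-axis (col 2 of R) = (-0.7071,0.7071,0.0000)
R[0][2] = -0.7071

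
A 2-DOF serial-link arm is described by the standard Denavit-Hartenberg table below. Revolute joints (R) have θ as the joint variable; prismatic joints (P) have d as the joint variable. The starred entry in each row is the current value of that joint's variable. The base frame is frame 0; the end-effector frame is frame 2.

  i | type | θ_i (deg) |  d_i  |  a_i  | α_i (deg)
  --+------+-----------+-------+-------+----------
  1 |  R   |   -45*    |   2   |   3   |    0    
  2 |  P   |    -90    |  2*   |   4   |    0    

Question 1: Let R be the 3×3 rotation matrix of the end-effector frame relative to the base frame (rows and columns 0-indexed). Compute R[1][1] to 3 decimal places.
-0.707

End-effector y-axis (col 1 of R) = (0.7071,-0.7071,0.0000)
R[1][1] = -0.7071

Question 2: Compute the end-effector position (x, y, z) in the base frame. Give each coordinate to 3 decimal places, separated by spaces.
-0.707 -4.950 4.000

after link 1: o_1 = (2.1213, -2.1213, 2.0000)
after link 2: o_2 = (-0.7071, -4.9497, 4.0000)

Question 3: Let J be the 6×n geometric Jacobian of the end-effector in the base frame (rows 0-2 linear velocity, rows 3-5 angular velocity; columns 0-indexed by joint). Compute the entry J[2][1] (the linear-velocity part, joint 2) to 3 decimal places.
prismatic axis z_1 = (0.0000,0.0000,1.0000)
J_v[:, 1] = z_1; J_ω[:, 1] = (0,0,0)
entry J[2][1] = 1.0000

1.000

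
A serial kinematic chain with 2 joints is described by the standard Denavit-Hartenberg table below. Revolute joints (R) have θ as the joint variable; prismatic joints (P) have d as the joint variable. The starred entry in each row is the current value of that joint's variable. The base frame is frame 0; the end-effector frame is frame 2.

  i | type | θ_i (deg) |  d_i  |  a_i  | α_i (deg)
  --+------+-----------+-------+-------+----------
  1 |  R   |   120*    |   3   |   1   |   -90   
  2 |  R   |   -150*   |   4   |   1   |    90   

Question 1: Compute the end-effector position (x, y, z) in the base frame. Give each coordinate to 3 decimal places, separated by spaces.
after link 1: o_1 = (-0.5000, 0.8660, 3.0000)
after link 2: o_2 = (-3.5311, -1.8840, 3.5000)

-3.531 -1.884 3.500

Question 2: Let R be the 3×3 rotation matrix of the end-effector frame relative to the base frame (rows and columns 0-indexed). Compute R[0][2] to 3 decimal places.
0.250

End-effector z-axis (col 2 of R) = (0.2500,-0.4330,-0.8660)
R[0][2] = 0.2500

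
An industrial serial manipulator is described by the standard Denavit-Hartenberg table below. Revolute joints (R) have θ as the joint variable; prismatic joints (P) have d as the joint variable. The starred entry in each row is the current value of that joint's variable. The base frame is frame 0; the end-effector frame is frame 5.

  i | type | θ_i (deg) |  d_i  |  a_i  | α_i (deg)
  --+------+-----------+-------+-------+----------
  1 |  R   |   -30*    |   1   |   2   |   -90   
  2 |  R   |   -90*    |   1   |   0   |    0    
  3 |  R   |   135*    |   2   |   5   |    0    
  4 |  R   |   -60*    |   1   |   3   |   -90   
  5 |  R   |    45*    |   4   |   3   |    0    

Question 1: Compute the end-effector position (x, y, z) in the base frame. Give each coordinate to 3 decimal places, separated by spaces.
10.914 -4.132 -5.074

after link 1: o_1 = (1.7321, -1.0000, 1.0000)
after link 2: o_2 = (2.2321, -0.1340, 1.0000)
after link 3: o_3 = (6.2939, -0.1697, -2.5355)
after link 4: o_4 = (9.3035, -0.7526, -1.7591)
after link 5: o_5 = (10.9139, -4.1318, -5.0737)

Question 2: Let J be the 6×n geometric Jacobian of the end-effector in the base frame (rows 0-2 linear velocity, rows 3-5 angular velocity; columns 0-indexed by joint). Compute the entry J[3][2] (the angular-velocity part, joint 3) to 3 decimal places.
0.500

axis z_2 = (0.5000,0.8660,0.0000); lever o_n−o_2 = (8.6818,-3.9979,-6.0737)
cross product → J_v[:, 2] = (-5.2600,3.0369,-9.5176)
J_ω[:, 2] = z_2
entry J[3][2] = 0.5000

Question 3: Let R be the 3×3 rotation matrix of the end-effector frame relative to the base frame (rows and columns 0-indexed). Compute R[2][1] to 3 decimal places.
End-effector y-axis (col 1 of R) = (-0.9451,-0.2709,-0.1830)
R[2][1] = -0.1830

-0.183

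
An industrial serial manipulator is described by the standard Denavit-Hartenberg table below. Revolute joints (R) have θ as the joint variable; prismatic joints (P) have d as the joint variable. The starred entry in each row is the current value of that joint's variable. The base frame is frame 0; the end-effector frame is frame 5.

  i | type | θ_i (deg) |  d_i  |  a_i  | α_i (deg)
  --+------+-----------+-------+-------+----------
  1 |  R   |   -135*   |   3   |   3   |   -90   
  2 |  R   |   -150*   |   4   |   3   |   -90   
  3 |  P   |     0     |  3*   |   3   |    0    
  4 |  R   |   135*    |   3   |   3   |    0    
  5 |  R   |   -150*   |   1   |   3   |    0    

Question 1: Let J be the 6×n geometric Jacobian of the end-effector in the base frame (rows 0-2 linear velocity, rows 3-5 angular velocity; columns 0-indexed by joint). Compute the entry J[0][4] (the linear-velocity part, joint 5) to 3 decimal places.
axis z_4 = (-0.3536,-0.3536,0.8660); lever o_n−o_4 = (1.9700,0.8719,2.3149)
cross product → J_v[:, 4] = (-1.5736,2.5245,0.3882)
J_ω[:, 4] = z_4
entry J[0][4] = -1.5736

-1.574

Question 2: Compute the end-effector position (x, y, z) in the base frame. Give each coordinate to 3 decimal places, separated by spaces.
1.431 -2.324 12.450

after link 1: o_1 = (-2.1213, -2.1213, 3.0000)
after link 2: o_2 = (2.5442, -3.1126, 4.5000)
after link 3: o_3 = (3.3207, -2.3362, 8.5981)
after link 4: o_4 = (-0.5390, -3.1959, 10.1355)
after link 5: o_5 = (1.4310, -2.3239, 12.4504)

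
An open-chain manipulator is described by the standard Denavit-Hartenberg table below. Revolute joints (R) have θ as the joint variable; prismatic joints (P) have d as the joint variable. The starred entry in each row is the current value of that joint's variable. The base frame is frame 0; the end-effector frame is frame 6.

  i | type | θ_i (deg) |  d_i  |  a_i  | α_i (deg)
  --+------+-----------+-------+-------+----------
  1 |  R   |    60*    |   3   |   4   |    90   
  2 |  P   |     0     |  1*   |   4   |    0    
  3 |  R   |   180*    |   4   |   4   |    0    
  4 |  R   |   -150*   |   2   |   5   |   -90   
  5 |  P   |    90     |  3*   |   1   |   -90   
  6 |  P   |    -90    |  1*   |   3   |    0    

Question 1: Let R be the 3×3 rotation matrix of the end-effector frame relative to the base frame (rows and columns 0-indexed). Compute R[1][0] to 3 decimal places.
End-effector x-axis (col 0 of R) = (-0.2500,-0.4330,0.8660)
R[1][0] = -0.4330

-0.433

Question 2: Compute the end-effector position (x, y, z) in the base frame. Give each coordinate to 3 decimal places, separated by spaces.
7.428 0.866 10.196

after link 1: o_1 = (2.0000, 3.4641, 3.0000)
after link 2: o_2 = (4.8660, 6.4282, 3.0000)
after link 3: o_3 = (6.3301, 0.9641, 3.0000)
after link 4: o_4 = (10.2272, 3.7141, 5.5000)
after link 5: o_5 = (8.6112, 2.9151, 8.0981)
after link 6: o_6 = (7.4282, 0.8660, 10.1962)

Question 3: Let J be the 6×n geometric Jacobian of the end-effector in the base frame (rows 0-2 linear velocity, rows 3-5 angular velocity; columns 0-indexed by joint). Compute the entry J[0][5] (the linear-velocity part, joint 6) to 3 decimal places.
prismatic axis z_5 = (-0.4330,-0.7500,-0.5000)
J_v[:, 5] = z_5; J_ω[:, 5] = (0,0,0)
entry J[0][5] = -0.4330

-0.433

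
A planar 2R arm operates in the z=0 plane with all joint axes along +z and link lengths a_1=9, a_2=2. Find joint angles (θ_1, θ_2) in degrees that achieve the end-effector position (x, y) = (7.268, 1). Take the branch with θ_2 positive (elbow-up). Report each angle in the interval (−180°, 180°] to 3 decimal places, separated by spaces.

-0.001 149.998

cos θ_2 = (53.8238−9²−2²)/(2·9·2) = -0.8660; θ_2 = 149.9976° (elbow-up)
β = atan2(1.0000,7.2680) = 7.8341°; ψ = atan2(1.0001,7.2680) = 7.8347°
θ_1 = β − ψ = -0.0006°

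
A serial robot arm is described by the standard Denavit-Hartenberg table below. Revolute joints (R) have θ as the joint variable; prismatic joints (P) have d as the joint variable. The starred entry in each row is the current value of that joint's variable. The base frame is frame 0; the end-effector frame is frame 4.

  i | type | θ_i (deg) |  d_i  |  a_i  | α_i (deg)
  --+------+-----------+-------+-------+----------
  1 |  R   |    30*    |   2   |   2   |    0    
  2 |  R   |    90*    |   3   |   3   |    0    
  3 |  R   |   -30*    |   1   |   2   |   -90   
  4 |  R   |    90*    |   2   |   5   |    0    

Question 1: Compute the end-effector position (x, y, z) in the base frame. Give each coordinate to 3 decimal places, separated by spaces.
-1.768 5.598 1.000

after link 1: o_1 = (1.7321, 1.0000, 2.0000)
after link 2: o_2 = (0.2321, 3.5981, 5.0000)
after link 3: o_3 = (0.2321, 5.5981, 6.0000)
after link 4: o_4 = (-1.7679, 5.5981, 1.0000)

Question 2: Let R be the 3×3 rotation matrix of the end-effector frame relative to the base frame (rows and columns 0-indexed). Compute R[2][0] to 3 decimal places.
-1.000

End-effector x-axis (col 0 of R) = (-0.0000,0.0000,-1.0000)
R[2][0] = -1.0000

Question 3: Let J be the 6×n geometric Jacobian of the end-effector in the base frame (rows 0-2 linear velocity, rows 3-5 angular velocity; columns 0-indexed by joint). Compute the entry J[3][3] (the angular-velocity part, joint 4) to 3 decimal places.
-1.000

axis z_3 = (-1.0000,0.0000,0.0000); lever o_n−o_3 = (-2.0000,0.0000,-5.0000)
cross product → J_v[:, 3] = (-0.0000,-5.0000,0.0000)
J_ω[:, 3] = z_3
entry J[3][3] = -1.0000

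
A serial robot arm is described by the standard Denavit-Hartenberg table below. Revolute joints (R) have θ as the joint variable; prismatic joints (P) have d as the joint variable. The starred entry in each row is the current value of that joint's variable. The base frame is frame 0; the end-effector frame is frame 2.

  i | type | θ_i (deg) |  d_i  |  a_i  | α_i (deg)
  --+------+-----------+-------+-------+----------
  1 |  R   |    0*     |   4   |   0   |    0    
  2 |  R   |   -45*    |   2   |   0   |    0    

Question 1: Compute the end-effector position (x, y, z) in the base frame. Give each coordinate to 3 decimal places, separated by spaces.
0.000 0.000 6.000

after link 1: o_1 = (0.0000, 0.0000, 4.0000)
after link 2: o_2 = (0.0000, 0.0000, 6.0000)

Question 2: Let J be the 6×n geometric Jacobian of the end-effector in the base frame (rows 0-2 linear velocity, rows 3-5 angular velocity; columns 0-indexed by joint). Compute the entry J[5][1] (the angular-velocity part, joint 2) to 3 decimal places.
1.000

axis z_1 = (0.0000,0.0000,1.0000); lever o_n−o_1 = (0.0000,0.0000,2.0000)
cross product → J_v[:, 1] = (0.0000,0.0000,0.0000)
J_ω[:, 1] = z_1
entry J[5][1] = 1.0000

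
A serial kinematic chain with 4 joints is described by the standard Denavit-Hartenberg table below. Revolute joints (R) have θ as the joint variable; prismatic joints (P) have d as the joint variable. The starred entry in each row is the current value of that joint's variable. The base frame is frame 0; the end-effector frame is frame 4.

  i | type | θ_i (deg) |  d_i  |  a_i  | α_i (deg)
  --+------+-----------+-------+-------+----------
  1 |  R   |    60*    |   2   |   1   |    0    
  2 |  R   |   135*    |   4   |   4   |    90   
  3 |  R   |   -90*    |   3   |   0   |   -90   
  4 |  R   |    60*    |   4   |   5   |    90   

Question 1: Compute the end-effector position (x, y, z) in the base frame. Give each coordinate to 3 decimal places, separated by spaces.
after link 1: o_1 = (0.5000, 0.8660, 2.0000)
after link 2: o_2 = (-3.3637, -0.1693, 6.0000)
after link 3: o_3 = (-4.1402, 2.7285, 6.0000)
after link 4: o_4 = (-6.8831, -2.4893, 3.5000)

-6.883 -2.489 3.500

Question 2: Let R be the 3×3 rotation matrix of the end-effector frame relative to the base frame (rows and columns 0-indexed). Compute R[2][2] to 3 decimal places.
End-effector z-axis (col 2 of R) = (-0.1294,0.4830,-0.8660)
R[2][2] = -0.8660

-0.866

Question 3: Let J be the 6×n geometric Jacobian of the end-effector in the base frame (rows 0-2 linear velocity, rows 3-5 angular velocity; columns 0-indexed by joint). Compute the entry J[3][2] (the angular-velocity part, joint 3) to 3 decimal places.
-0.259

axis z_2 = (-0.2588,0.9659,0.0000); lever o_n−o_2 = (-3.5194,-2.3201,-2.5000)
cross product → J_v[:, 2] = (-2.4148,-0.6470,4.0000)
J_ω[:, 2] = z_2
entry J[3][2] = -0.2588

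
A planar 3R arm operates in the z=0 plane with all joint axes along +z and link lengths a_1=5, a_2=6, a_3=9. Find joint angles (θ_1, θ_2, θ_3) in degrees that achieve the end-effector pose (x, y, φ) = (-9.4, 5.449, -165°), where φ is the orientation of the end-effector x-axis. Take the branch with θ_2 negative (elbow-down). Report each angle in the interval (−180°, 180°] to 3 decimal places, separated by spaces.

wrist centre = target − a_3·(cos φ, sin φ) = (-0.7067, 7.7784)
cos θ_2 = (61.0024−5²−6²)/(2·5·6) = 0.0000; θ_2 = -89.9977° (elbow-down)
β = atan2(7.7784,-0.7067) = 95.1911°; ψ = atan2(-6.0000,5.0002) = -50.1931°
θ_1 = β − ψ = 145.3841°
θ_3 = φ − θ_1 − θ_2 = 139.6135° (wrapped to (-180°,180°])

145.384 -89.998 139.614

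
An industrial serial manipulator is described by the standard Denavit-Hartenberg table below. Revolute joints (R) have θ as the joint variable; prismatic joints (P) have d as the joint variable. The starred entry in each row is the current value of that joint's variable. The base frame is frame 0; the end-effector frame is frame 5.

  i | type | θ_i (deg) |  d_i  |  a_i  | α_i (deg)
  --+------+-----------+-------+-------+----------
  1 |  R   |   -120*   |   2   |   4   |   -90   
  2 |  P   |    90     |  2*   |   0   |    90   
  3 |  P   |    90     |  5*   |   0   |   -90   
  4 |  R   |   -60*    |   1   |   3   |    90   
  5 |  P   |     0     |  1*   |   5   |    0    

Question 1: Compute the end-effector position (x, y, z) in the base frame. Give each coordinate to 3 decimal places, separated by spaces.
after link 1: o_1 = (-2.0000, -3.4641, 2.0000)
after link 2: o_2 = (-0.2679, -4.4641, 2.0000)
after link 3: o_3 = (-2.7679, -8.7942, 2.0000)
after link 4: o_4 = (-2.7679, -11.7942, 3.0000)
after link 5: o_5 = (-3.7679, -16.7942, 3.0000)

-3.768 -16.794 3.000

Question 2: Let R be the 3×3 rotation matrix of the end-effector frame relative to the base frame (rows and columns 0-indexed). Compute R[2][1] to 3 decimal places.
1.000

End-effector y-axis (col 1 of R) = (0.0000,0.0000,1.0000)
R[2][1] = 1.0000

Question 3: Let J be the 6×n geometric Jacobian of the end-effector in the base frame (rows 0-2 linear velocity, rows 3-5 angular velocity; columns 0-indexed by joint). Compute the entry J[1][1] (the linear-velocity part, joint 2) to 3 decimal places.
-0.500

prismatic axis z_1 = (0.8660,-0.5000,0.0000)
J_v[:, 1] = z_1; J_ω[:, 1] = (0,0,0)
entry J[1][1] = -0.5000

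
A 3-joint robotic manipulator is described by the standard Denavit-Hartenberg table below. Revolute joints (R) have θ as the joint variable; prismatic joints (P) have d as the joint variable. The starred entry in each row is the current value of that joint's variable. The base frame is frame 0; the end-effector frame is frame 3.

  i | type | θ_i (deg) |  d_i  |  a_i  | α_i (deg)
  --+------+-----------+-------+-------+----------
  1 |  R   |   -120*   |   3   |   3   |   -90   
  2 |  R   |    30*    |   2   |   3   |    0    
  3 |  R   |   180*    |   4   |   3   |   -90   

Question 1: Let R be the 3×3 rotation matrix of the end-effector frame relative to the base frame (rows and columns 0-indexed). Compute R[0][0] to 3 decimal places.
0.433

End-effector x-axis (col 0 of R) = (0.4330,0.7500,0.5000)
R[0][0] = 0.4330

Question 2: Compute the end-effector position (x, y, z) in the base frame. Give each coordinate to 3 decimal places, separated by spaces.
after link 1: o_1 = (-1.5000, -2.5981, 3.0000)
after link 2: o_2 = (-1.0670, -5.8481, 1.5000)
after link 3: o_3 = (3.6962, -5.5981, 3.0000)

3.696 -5.598 3.000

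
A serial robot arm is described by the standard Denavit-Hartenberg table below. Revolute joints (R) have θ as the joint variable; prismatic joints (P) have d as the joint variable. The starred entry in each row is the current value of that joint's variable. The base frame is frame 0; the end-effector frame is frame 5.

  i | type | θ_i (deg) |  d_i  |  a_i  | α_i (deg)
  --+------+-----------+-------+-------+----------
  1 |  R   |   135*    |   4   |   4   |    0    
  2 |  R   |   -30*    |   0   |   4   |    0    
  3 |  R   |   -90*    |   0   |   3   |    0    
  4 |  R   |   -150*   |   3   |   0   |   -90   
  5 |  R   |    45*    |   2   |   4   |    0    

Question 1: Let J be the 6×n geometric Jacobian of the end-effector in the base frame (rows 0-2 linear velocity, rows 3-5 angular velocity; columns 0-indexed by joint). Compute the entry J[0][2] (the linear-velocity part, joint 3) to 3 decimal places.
axis z_2 = (0.0000,0.0000,1.0000); lever o_n−o_2 = (2.3120,-2.6378,0.1716)
cross product → J_v[:, 2] = (2.6378,2.3120,-0.0000)
J_ω[:, 2] = z_2
entry J[0][2] = 2.6378

2.638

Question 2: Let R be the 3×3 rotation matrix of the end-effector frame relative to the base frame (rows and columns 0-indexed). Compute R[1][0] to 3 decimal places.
-0.500

End-effector x-axis (col 0 of R) = (-0.5000,-0.5000,-0.7071)
R[1][0] = -0.5000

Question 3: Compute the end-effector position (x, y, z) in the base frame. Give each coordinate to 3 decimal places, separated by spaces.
after link 1: o_1 = (-2.8284, 2.8284, 4.0000)
after link 2: o_2 = (-3.8637, 6.6921, 4.0000)
after link 3: o_3 = (-0.9659, 7.4686, 4.0000)
after link 4: o_4 = (-0.9659, 7.4686, 7.0000)
after link 5: o_5 = (-1.5517, 4.0544, 4.1716)

-1.552 4.054 4.172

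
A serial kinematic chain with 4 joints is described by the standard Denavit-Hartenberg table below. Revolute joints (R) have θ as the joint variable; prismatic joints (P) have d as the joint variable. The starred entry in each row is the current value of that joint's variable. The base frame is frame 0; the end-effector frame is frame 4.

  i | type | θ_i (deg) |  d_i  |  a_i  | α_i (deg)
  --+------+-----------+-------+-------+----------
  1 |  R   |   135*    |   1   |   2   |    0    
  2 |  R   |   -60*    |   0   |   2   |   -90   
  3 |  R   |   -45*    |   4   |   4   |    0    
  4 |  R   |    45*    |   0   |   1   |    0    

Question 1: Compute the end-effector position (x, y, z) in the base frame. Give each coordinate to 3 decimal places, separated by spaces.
-3.769 8.079 3.828

after link 1: o_1 = (-1.4142, 1.4142, 1.0000)
after link 2: o_2 = (-0.8966, 3.3461, 1.0000)
after link 3: o_3 = (-4.0282, 7.1134, 3.8284)
after link 4: o_4 = (-3.7694, 8.0793, 3.8284)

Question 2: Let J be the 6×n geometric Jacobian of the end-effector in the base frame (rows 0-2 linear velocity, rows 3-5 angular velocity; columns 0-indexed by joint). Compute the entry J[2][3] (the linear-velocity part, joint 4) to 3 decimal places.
axis z_3 = (-0.9659,0.2588,0.0000); lever o_n−o_3 = (0.2588,0.9659,0.0000)
cross product → J_v[:, 3] = (-0.0000,0.0000,-1.0000)
J_ω[:, 3] = z_3
entry J[2][3] = -1.0000

-1.000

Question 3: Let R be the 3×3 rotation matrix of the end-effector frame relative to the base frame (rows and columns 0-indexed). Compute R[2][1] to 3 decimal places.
-1.000

End-effector y-axis (col 1 of R) = (-0.0000,0.0000,-1.0000)
R[2][1] = -1.0000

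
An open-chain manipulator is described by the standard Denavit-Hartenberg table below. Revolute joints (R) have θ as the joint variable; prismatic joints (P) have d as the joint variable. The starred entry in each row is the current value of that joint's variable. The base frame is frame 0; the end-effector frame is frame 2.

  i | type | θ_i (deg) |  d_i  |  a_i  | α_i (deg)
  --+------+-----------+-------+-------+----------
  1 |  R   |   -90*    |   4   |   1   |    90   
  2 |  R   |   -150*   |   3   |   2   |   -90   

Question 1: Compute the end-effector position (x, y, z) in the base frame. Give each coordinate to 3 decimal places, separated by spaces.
-3.000 0.732 3.000

after link 1: o_1 = (0.0000, -1.0000, 4.0000)
after link 2: o_2 = (-3.0000, 0.7321, 3.0000)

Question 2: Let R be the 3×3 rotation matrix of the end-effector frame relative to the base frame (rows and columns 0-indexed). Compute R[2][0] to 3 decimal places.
-0.500

End-effector x-axis (col 0 of R) = (-0.0000,0.8660,-0.5000)
R[2][0] = -0.5000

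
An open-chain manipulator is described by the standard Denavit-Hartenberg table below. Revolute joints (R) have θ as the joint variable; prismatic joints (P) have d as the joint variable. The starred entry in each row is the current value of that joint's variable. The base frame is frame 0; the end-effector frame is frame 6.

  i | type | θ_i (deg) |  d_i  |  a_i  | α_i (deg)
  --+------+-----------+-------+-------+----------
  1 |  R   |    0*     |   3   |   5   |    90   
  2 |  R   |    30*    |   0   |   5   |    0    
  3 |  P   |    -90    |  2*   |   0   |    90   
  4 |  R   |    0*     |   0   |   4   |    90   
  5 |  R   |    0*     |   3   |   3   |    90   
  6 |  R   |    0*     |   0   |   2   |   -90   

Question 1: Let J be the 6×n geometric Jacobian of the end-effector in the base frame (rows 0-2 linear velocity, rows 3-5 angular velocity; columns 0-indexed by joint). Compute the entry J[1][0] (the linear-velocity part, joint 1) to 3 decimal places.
13.830

axis z_0 = ẑ; lever o_n−o_0 = (13.8301,1.0000,-2.2942)
cross product → J_v[:, 0] = (-1.0000,13.8301,0.0000)
J_ω[:, 0] = z_0
entry J[1][0] = 13.8301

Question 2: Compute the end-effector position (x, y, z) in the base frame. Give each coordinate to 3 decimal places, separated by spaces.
13.830 1.000 -2.294

after link 1: o_1 = (5.0000, 0.0000, 3.0000)
after link 2: o_2 = (9.3301, 0.0000, 5.5000)
after link 3: o_3 = (9.3301, -2.0000, 5.5000)
after link 4: o_4 = (11.3301, -2.0000, 2.0359)
after link 5: o_5 = (12.8301, 1.0000, -0.5622)
after link 6: o_6 = (13.8301, 1.0000, -2.2942)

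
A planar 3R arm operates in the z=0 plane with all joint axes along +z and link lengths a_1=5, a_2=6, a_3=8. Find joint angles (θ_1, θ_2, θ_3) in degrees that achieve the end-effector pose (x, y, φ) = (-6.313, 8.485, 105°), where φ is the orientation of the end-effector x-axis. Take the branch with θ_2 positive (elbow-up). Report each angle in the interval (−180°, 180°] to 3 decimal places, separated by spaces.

89.995 135.002 -119.997

wrist centre = target − a_3·(cos φ, sin φ) = (-4.2424, 0.7576)
cos θ_2 = (18.5723−5²−6²)/(2·5·6) = -0.7071; θ_2 = 135.0017° (elbow-up)
β = atan2(0.7576,-4.2424) = 169.8752°; ψ = atan2(4.2425,0.7572) = 79.8800°
θ_1 = β − ψ = 89.9951°
θ_3 = φ − θ_1 − θ_2 = -119.9968° (wrapped to (-180°,180°])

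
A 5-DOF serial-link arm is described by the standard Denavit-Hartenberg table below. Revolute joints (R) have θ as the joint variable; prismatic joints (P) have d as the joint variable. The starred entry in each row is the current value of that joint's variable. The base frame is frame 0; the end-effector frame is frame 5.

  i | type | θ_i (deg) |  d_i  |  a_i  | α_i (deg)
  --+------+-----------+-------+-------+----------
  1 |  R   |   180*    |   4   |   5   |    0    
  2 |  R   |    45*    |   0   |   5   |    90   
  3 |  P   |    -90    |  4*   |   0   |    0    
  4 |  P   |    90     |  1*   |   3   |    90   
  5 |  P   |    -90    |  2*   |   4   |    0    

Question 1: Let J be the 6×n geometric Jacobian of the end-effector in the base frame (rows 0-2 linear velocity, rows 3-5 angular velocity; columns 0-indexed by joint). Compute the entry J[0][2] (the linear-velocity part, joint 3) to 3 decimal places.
prismatic axis z_2 = (-0.7071,0.7071,0.0000)
J_v[:, 2] = z_2; J_ω[:, 2] = (0,0,0)
entry J[0][2] = -0.7071

-0.707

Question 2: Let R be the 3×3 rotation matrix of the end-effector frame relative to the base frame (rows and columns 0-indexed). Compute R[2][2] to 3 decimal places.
-1.000

End-effector z-axis (col 2 of R) = (-0.0000,0.0000,-1.0000)
R[2][2] = -1.0000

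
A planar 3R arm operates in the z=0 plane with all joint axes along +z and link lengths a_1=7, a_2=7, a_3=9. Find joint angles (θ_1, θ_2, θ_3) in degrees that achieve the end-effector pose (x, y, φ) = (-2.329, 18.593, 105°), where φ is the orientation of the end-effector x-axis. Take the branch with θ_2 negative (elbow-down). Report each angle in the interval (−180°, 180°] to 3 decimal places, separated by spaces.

134.997 -89.998 60.001

wrist centre = target − a_3·(cos φ, sin φ) = (0.0004, 9.8997)
cos θ_2 = (98.0034−7²−7²)/(2·7·7) = 0.0000; θ_2 = -89.9980° (elbow-down)
β = atan2(9.8997,0.0004) = 89.9979°; ψ = atan2(-7.0000,7.0002) = -44.9990°
θ_1 = β − ψ = 134.9969°
θ_3 = φ − θ_1 − θ_2 = 60.0012° (wrapped to (-180°,180°])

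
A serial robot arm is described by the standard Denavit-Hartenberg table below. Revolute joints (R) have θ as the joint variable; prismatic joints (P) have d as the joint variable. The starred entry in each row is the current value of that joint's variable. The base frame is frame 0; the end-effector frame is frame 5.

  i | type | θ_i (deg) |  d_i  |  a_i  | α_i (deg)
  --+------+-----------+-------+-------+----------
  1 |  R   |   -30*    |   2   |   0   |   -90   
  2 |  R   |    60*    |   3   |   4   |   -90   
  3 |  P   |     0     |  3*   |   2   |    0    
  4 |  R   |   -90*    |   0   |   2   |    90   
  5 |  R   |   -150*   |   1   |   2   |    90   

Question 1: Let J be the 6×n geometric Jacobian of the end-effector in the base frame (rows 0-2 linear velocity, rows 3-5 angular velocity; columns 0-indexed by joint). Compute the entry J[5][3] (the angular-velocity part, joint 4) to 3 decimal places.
axis z_3 = (-0.7500,0.4330,-0.5000); lever o_n−o_3 = (0.4510,0.0490,1.3660)
cross product → J_v[:, 3] = (0.6160,0.7990,-0.2321)
J_ω[:, 3] = z_3
entry J[5][3] = -0.5000

-0.500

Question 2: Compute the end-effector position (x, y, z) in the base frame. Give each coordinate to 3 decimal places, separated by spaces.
after link 1: o_1 = (0.0000, 0.0000, 2.0000)
after link 2: o_2 = (3.2321, 1.5981, -1.4641)
after link 3: o_3 = (1.8481, 2.3971, -4.6962)
after link 4: o_4 = (2.8481, 4.1292, -4.6962)
after link 5: o_5 = (2.2990, 2.4462, -3.3301)

2.299 2.446 -3.330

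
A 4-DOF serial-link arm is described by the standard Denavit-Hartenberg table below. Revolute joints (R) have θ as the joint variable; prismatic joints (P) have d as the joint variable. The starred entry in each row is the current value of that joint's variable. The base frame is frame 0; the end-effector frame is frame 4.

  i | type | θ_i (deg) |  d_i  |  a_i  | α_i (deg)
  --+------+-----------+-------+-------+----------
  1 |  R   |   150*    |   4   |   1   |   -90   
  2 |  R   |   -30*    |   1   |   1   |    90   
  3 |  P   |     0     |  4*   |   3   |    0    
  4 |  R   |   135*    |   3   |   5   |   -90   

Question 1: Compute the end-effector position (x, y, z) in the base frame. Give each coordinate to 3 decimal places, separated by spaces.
after link 1: o_1 = (-0.8660, 0.5000, 4.0000)
after link 2: o_2 = (-2.1160, 0.0670, 4.5000)
after link 3: o_3 = (-2.6340, 0.3660, 9.4641)
after link 4: o_4 = (-0.4511, -4.9768, 10.2944)

-0.451 -4.977 10.294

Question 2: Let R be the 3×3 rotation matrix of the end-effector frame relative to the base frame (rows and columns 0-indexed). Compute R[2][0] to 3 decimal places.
End-effector x-axis (col 0 of R) = (0.1768,-0.9186,-0.3536)
R[2][0] = -0.3536

-0.354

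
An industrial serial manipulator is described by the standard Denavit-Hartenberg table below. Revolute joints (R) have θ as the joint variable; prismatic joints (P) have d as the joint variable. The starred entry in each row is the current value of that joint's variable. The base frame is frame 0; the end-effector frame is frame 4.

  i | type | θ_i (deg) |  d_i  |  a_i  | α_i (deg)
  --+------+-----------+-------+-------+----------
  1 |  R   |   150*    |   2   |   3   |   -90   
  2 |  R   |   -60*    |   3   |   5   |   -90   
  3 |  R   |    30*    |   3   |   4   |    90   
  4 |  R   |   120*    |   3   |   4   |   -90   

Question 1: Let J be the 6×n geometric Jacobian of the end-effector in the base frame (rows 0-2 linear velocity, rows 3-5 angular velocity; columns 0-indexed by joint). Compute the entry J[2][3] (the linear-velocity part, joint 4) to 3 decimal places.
axis z_3 = (-0.6495,-0.6250,0.4330); lever o_n−o_3 = (-4.2966,-1.6740,-1.9330)
cross product → J_v[:, 3] = (1.9330,-3.1160,-1.5981)
J_ω[:, 3] = z_3
entry J[2][3] = -1.5981

-1.598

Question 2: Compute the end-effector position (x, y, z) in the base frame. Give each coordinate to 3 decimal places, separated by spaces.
after link 1: o_1 = (-2.5981, 1.5000, 2.0000)
after link 2: o_2 = (-6.2631, 0.1519, 6.3301)
after link 3: o_3 = (-9.0131, 4.0490, 7.8301)
after link 4: o_4 = (-13.3098, 2.3750, 5.8971)

-13.310 2.375 5.897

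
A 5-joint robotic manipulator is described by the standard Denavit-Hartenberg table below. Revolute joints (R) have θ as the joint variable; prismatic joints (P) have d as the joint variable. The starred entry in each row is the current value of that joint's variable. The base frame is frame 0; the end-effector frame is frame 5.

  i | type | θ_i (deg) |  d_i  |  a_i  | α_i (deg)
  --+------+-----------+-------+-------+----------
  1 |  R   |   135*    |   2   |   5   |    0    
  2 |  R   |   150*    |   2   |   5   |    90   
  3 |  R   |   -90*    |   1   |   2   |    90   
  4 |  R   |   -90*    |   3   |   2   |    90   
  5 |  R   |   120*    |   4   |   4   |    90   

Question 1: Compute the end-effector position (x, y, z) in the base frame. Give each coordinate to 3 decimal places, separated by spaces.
-4.880 4.691 6.000

after link 1: o_1 = (-3.5355, 3.5355, 2.0000)
after link 2: o_2 = (-2.2414, -1.2941, 4.0000)
after link 3: o_3 = (-3.2074, -1.5529, 2.0000)
after link 4: o_4 = (-2.0520, 1.8625, 2.0000)
after link 5: o_5 = (-4.8804, 4.6909, 6.0000)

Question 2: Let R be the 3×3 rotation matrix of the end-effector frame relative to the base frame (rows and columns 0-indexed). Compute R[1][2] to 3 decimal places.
0.707

End-effector z-axis (col 2 of R) = (0.7071,0.7071,-0.0000)
R[1][2] = 0.7071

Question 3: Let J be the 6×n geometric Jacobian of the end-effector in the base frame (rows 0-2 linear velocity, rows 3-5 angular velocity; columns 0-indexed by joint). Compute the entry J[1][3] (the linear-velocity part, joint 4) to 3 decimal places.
axis z_3 = (-0.2588,0.9659,-0.0000); lever o_n−o_3 = (-1.6730,6.2438,4.0000)
cross product → J_v[:, 3] = (3.8637,1.0353,-0.0000)
J_ω[:, 3] = z_3
entry J[1][3] = 1.0353

1.035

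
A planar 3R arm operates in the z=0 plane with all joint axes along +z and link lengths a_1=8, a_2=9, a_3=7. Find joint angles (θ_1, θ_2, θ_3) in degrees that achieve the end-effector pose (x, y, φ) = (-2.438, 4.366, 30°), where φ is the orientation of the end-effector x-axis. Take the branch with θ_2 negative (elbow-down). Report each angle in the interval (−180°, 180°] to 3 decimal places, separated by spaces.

wrist centre = target − a_3·(cos φ, sin φ) = (-8.5002, 0.8660)
cos θ_2 = (73.0030−8²−9²)/(2·8·9) = -0.5000; θ_2 = -119.9986° (elbow-down)
β = atan2(0.8660,-8.5002) = 174.1828°; ψ = atan2(-7.7943,3.5002) = -65.8167°
θ_1 = β − ψ = 239.9994°
θ_3 = φ − θ_1 − θ_2 = -90.0008° (wrapped to (-180°,180°])

-120.001 -119.999 -90.001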